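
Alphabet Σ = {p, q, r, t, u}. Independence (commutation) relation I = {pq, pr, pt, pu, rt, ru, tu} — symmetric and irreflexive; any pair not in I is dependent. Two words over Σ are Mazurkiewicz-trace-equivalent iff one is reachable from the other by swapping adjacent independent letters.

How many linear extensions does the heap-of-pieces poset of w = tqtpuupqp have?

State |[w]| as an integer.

drop 0:t onto floor
drop 1:q onto {0:t}
drop 2:t onto {1:q}
drop 3:p onto floor
drop 4:u onto {1:q}
drop 5:u onto {4:u}
drop 6:p onto {3:p}
drop 7:q onto {2:t, 5:u}
drop 8:p onto {6:p}
ground layer = {0:t, 3:p}
drop-orders for the pieces not yet dropped (sum over which currently-grounded one goes next):
  1 to go: {7} 1  {8} 1
  2 to go: {2,7} 1  {5,7} 1  {6,8} 1  {7,8} 2
  3 to go: {2,5,7} 2  {2,7,8} 3  {3,6,8} 1  {4,5,7} 1  {5,7,8} 3  {6,7,8} 3
  4 to go: {2,4,5,7} 3  {2,5,7,8} 8  {2,6,7,8} 6  {3,6,7,8} 4  {4,5,7,8} 4  {5,6,7,8} 6
  5 to go: {1,2,4,5,7} 3  {2,3,6,7,8} 10  {2,4,5,7,8} 15  {2,5,6,7,8} 20  {3,5,6,7,8} 10  {4,5,6,7,8} 10
  6 to go: {0,1,2,4,5,7} 3  {1,2,4,5,7,8} 18  {2,3,5,6,7,8} 40  {2,4,5,6,7,8} 45  {3,4,5,6,7,8} 20
  7 to go: {0,1,2,4,5,7,8} 21  {1,2,4,5,6,7,8} 63  {2,3,4,5,6,7,8} 105
  if 0:t drops first: 168 orders
  if 3:p drops first: 84 orders
heap linearizations: 252

252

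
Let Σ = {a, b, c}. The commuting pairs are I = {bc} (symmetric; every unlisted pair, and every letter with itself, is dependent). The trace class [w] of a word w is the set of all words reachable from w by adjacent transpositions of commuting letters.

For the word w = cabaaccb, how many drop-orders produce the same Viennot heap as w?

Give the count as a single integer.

drop 0:c onto floor
drop 1:a onto {0:c}
drop 2:b onto {1:a}
drop 3:a onto {2:b}
drop 4:a onto {3:a}
drop 5:c onto {4:a}
drop 6:c onto {5:c}
drop 7:b onto {4:a}
ground layer = {0:c}
drop-orders for the pieces not yet dropped (sum over which currently-grounded one goes next):
  1 to go: {6} 1  {7} 1
  2 to go: {5,6} 1  {6,7} 2
  3 to go: {5,6,7} 3
  4 to go: {4,5,6,7} 3
  5 to go: {3,4,5,6,7} 3
  6 to go: {2,3,4,5,6,7} 3
  if 0:c drops first: 3 orders

3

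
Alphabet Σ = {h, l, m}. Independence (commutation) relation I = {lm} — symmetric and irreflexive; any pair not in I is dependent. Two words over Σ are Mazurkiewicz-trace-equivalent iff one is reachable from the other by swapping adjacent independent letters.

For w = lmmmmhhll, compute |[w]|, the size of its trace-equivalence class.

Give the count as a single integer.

piece 0:l — minimal
piece 1:m — minimal
piece 2:m rests on {1:m}
piece 3:m rests on {2:m}
piece 4:m rests on {3:m}
piece 5:h rests on {0:l, 4:m}
piece 6:h rests on {5:h}
piece 7:l rests on {6:h}
piece 8:l rests on {7:l}
minimal pieces: {0:l, 1:m}
ways to finish when only these pieces remain (= sum over removing one remaining piece with nothing left below it):
  1 left: {8}→1
  2 left: {7,8}→1
  3 left: {6,7,8}→1
  4 left: {5,6,7,8}→1
  5 left: {0,5,6,7,8}→1  {4,5,6,7,8}→1
  6 left: {0,4,5,6,7,8}→2  {3,4,5,6,7,8}→1
  7 left: {0,3,4,5,6,7,8}→3  {2,3,4,5,6,7,8}→1
  placing 0:l first → 1 extensions
  placing 1:m first → 4 extensions
total linear extensions = 5

5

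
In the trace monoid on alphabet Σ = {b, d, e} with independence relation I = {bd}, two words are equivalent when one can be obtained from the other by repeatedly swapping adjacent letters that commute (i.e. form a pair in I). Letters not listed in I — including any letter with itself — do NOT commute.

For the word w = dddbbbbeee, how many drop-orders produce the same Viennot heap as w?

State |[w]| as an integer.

35

0(d) covers ∅
1(d) covers 0:d
2(d) covers 1:d
3(b) covers ∅
4(b) covers 3:b
5(b) covers 4:b
6(b) covers 5:b
7(e) covers 2:d, 6:b
8(e) covers 7:e
9(e) covers 8:e
floor of heap: 0:d, 3:b
completions by unplaced set U, small U first (add the entries for U minus each lowest piece of U):
  |U|=1: {9}:1
  |U|=2: {8,9}:1
  |U|=3: {7,8,9}:1
  |U|=4: {2,7,8,9}:1  {6,7,8,9}:1
  |U|=5: {1,2,7,8,9}:1  {2,6,7,8,9}:2  {5,6,7,8,9}:1
  |U|=6: {0,1,2,7,8,9}:1  {1,2,6,7,8,9}:3  {2,5,6,7,8,9}:3  {4,5,6,7,8,9}:1
  |U|=7: {0,1,2,6,7,8,9}:4  {1,2,5,6,7,8,9}:6  {2,4,5,6,7,8,9}:4  {3,4,5,6,7,8,9}:1
  |U|=8: {0,1,2,5,6,7,8,9}:10  {1,2,4,5,6,7,8,9}:10  {2,3,4,5,6,7,8,9}:5
  start at 0(d): 15
  start at 3(b): 20
sum over floor = 35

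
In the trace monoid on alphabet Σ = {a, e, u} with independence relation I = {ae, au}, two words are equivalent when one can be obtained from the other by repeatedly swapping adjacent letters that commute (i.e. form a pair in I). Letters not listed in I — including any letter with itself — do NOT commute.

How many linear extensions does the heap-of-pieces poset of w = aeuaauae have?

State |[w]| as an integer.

70

piece 0:a — minimal
piece 1:e — minimal
piece 2:u rests on {1:e}
piece 3:a rests on {0:a}
piece 4:a rests on {3:a}
piece 5:u rests on {2:u}
piece 6:a rests on {4:a}
piece 7:e rests on {5:u}
minimal pieces: {0:a, 1:e}
ways to finish when only these pieces remain (= sum over removing one remaining piece with nothing left below it):
  1 left: {6}→1  {7}→1
  2 left: {4,6}→1  {5,7}→1  {6,7}→2
  3 left: {2,5,7}→1  {3,4,6}→1  {4,6,7}→3  {5,6,7}→3
  4 left: {0,3,4,6}→1  {1,2,5,7}→1  {2,5,6,7}→4  {3,4,6,7}→4  {4,5,6,7}→6
  5 left: {0,3,4,6,7}→5  {1,2,5,6,7}→5  {2,4,5,6,7}→10  {3,4,5,6,7}→10
  6 left: {0,3,4,5,6,7}→15  {1,2,4,5,6,7}→15  {2,3,4,5,6,7}→20
  placing 0:a first → 35 extensions
  placing 1:e first → 35 extensions
total linear extensions = 70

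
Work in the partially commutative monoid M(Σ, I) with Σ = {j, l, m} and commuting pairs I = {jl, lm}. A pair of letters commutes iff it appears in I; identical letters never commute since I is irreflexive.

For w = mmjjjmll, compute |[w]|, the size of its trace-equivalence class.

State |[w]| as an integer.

28

piece 0:m — minimal
piece 1:m rests on {0:m}
piece 2:j rests on {1:m}
piece 3:j rests on {2:j}
piece 4:j rests on {3:j}
piece 5:m rests on {4:j}
piece 6:l — minimal
piece 7:l rests on {6:l}
minimal pieces: {0:m, 6:l}
ways to finish when only these pieces remain (= sum over removing one remaining piece with nothing left below it):
  1 left: {5}→1  {7}→1
  2 left: {4,5}→1  {5,7}→2  {6,7}→1
  3 left: {3,4,5}→1  {4,5,7}→3  {5,6,7}→3
  4 left: {2,3,4,5}→1  {3,4,5,7}→4  {4,5,6,7}→6
  5 left: {1,2,3,4,5}→1  {2,3,4,5,7}→5  {3,4,5,6,7}→10
  6 left: {0,1,2,3,4,5}→1  {1,2,3,4,5,7}→6  {2,3,4,5,6,7}→15
  placing 0:m first → 21 extensions
  placing 6:l first → 7 extensions
total linear extensions = 28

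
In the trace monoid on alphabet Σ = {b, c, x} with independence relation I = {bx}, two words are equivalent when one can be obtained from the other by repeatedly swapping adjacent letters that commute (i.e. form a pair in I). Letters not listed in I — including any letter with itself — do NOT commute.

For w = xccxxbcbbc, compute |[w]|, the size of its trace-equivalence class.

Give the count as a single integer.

3

0(x) covers ∅
1(c) covers 0:x
2(c) covers 1:c
3(x) covers 2:c
4(x) covers 3:x
5(b) covers 2:c
6(c) covers 4:x, 5:b
7(b) covers 6:c
8(b) covers 7:b
9(c) covers 8:b
floor of heap: 0:x
completions by unplaced set U, small U first (add the entries for U minus each lowest piece of U):
  |U|=1: {9}:1
  |U|=2: {8,9}:1
  |U|=3: {7,8,9}:1
  |U|=4: {6,7,8,9}:1
  |U|=5: {4,6,7,8,9}:1  {5,6,7,8,9}:1
  |U|=6: {3,4,6,7,8,9}:1  {4,5,6,7,8,9}:2
  |U|=7: {3,4,5,6,7,8,9}:3
  |U|=8: {2,3,4,5,6,7,8,9}:3
  start at 0(x): 3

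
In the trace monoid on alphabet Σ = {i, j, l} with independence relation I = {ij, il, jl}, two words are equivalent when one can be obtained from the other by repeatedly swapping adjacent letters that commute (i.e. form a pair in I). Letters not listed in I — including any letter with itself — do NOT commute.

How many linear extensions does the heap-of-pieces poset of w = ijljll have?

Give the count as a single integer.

60

piece 0:i — minimal
piece 1:j — minimal
piece 2:l — minimal
piece 3:j rests on {1:j}
piece 4:l rests on {2:l}
piece 5:l rests on {4:l}
minimal pieces: {0:i, 1:j, 2:l}
ways to finish when only these pieces remain (= sum over removing one remaining piece with nothing left below it):
  1 left: {0}→1  {3}→1  {5}→1
  2 left: {0,3}→2  {0,5}→2  {1,3}→1  {3,5}→2  {4,5}→1
  3 left: {0,1,3}→3  {0,3,5}→6  {0,4,5}→3  {1,3,5}→3  {2,4,5}→1  {3,4,5}→3
  4 left: {0,1,3,5}→12  {0,2,4,5}→4  {0,3,4,5}→12  {1,3,4,5}→6  {2,3,4,5}→4
  placing 0:i first → 10 extensions
  placing 1:j first → 20 extensions
  placing 2:l first → 30 extensions
total linear extensions = 60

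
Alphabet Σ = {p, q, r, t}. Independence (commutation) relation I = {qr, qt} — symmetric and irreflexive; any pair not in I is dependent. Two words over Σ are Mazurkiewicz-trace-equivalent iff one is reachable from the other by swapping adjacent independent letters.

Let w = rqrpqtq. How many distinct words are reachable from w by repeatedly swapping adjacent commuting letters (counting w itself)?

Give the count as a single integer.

0(r) covers ∅
1(q) covers ∅
2(r) covers 0:r
3(p) covers 1:q, 2:r
4(q) covers 3:p
5(t) covers 3:p
6(q) covers 4:q
floor of heap: 0:r, 1:q
completions by unplaced set U, small U first (add the entries for U minus each lowest piece of U):
  |U|=1: {5}:1  {6}:1
  |U|=2: {4,6}:1  {5,6}:2
  |U|=3: {4,5,6}:3
  |U|=4: {3,4,5,6}:3
  |U|=5: {1,3,4,5,6}:3  {2,3,4,5,6}:3
  start at 0(r): 6
  start at 1(q): 3
sum over floor = 9

9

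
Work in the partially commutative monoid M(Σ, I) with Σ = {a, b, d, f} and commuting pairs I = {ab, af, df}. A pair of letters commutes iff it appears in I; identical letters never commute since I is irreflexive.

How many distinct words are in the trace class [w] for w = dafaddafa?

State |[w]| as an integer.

36

0(d) covers ∅
1(a) covers 0:d
2(f) covers ∅
3(a) covers 1:a
4(d) covers 3:a
5(d) covers 4:d
6(a) covers 5:d
7(f) covers 2:f
8(a) covers 6:a
floor of heap: 0:d, 2:f
completions by unplaced set U, small U first (add the entries for U minus each lowest piece of U):
  |U|=1: {7}:1  {8}:1
  |U|=2: {2,7}:1  {6,8}:1  {7,8}:2
  |U|=3: {2,7,8}:3  {5,6,8}:1  {6,7,8}:3
  |U|=4: {2,6,7,8}:6  {4,5,6,8}:1  {5,6,7,8}:4
  |U|=5: {2,5,6,7,8}:10  {3,4,5,6,8}:1  {4,5,6,7,8}:5
  |U|=6: {1,3,4,5,6,8}:1  {2,4,5,6,7,8}:15  {3,4,5,6,7,8}:6
  |U|=7: {0,1,3,4,5,6,8}:1  {1,3,4,5,6,7,8}:7  {2,3,4,5,6,7,8}:21
  start at 0(d): 28
  start at 2(f): 8
sum over floor = 36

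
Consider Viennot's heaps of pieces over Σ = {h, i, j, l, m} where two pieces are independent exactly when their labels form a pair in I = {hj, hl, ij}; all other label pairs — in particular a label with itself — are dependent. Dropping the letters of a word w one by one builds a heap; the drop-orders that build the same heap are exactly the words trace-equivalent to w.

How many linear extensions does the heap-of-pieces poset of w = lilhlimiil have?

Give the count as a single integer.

#0=l has no predecessor
#1=i depends on [0:l]
#2=l depends on [1:i]
#3=h depends on [1:i]
#4=l depends on [2:l]
#5=i depends on [3:h, 4:l]
#6=m depends on [5:i]
#7=i depends on [6:m]
#8=i depends on [7:i]
#9=l depends on [8:i]
sources: [0:l]
N(rest) = Σ N(rest − s) over sources s of rest; N(one piece) = 1:
  size 1 → [9]=1
  size 2 → [8,9]=1
  size 3 → [7,8,9]=1
  size 4 → [6,7,8,9]=1
  size 5 → [5,6,7,8,9]=1
  size 6 → [3,5,6,7,8,9]=1  [4,5,6,7,8,9]=1
  size 7 → [2,4,5,6,7,8,9]=1  [3,4,5,6,7,8,9]=2
  size 8 → [2,3,4,5,6,7,8,9]=3
  first=0(l) contributes 3

3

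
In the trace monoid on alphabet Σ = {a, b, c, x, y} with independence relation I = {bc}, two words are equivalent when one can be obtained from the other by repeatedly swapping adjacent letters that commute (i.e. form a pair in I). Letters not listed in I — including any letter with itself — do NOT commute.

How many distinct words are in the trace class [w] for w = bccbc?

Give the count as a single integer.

0(b) covers ∅
1(c) covers ∅
2(c) covers 1:c
3(b) covers 0:b
4(c) covers 2:c
floor of heap: 0:b, 1:c
completions by unplaced set U, small U first (add the entries for U minus each lowest piece of U):
  |U|=1: {3}:1  {4}:1
  |U|=2: {0,3}:1  {2,4}:1  {3,4}:2
  |U|=3: {0,3,4}:3  {1,2,4}:1  {2,3,4}:3
  start at 0(b): 4
  start at 1(c): 6
sum over floor = 10

10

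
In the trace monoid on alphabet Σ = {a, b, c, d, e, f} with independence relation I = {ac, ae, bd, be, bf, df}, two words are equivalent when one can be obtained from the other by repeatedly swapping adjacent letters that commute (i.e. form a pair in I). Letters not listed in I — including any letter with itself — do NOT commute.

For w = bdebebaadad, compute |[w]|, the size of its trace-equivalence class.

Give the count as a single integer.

piece 0:b — minimal
piece 1:d — minimal
piece 2:e rests on {1:d}
piece 3:b rests on {0:b}
piece 4:e rests on {2:e}
piece 5:b rests on {3:b}
piece 6:a rests on {1:d, 5:b}
piece 7:a rests on {6:a}
piece 8:d rests on {4:e, 7:a}
piece 9:a rests on {8:d}
piece 10:d rests on {9:a}
minimal pieces: {0:b, 1:d}
ways to finish when only these pieces remain (= sum over removing one remaining piece with nothing left below it):
  1 left: {10}→1
  2 left: {9,10}→1
  3 left: {8,9,10}→1
  4 left: {4,8,9,10}→1  {7,8,9,10}→1
  5 left: {2,4,8,9,10}→1  {4,7,8,9,10}→2  {6,7,8,9,10}→1
  6 left: {2,4,7,8,9,10}→3  {4,6,7,8,9,10}→3  {5,6,7,8,9,10}→1
  7 left: {2,4,6,7,8,9,10}→6  {3,5,6,7,8,9,10}→1  {4,5,6,7,8,9,10}→4
  8 left: {0,3,5,6,7,8,9,10}→1  {1,2,4,6,7,8,9,10}→6  {2,4,5,6,7,8,9,10}→10  {3,4,5,6,7,8,9,10}→5
  9 left: {0,3,4,5,6,7,8,9,10}→6  {1,2,4,5,6,7,8,9,10}→16  {2,3,4,5,6,7,8,9,10}→15
  placing 0:b first → 31 extensions
  placing 1:d first → 21 extensions
total linear extensions = 52

52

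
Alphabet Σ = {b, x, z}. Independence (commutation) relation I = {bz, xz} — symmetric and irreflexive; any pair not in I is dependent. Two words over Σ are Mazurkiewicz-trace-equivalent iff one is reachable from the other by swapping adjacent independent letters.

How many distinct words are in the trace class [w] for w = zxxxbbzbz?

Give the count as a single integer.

84

drop 0:z onto floor
drop 1:x onto floor
drop 2:x onto {1:x}
drop 3:x onto {2:x}
drop 4:b onto {3:x}
drop 5:b onto {4:b}
drop 6:z onto {0:z}
drop 7:b onto {5:b}
drop 8:z onto {6:z}
ground layer = {0:z, 1:x}
drop-orders for the pieces not yet dropped (sum over which currently-grounded one goes next):
  1 to go: {7} 1  {8} 1
  2 to go: {5,7} 1  {6,8} 1  {7,8} 2
  3 to go: {0,6,8} 1  {4,5,7} 1  {5,7,8} 3  {6,7,8} 3
  4 to go: {0,6,7,8} 4  {3,4,5,7} 1  {4,5,7,8} 4  {5,6,7,8} 6
  5 to go: {0,5,6,7,8} 10  {2,3,4,5,7} 1  {3,4,5,7,8} 5  {4,5,6,7,8} 10
  6 to go: {0,4,5,6,7,8} 20  {1,2,3,4,5,7} 1  {2,3,4,5,7,8} 6  {3,4,5,6,7,8} 15
  7 to go: {0,3,4,5,6,7,8} 35  {1,2,3,4,5,7,8} 7  {2,3,4,5,6,7,8} 21
  if 0:z drops first: 28 orders
  if 1:x drops first: 56 orders
heap linearizations: 84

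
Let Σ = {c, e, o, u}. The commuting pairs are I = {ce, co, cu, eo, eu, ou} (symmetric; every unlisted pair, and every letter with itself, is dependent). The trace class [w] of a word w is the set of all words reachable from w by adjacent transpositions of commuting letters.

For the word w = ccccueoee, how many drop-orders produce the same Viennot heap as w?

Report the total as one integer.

drop 0:c onto floor
drop 1:c onto {0:c}
drop 2:c onto {1:c}
drop 3:c onto {2:c}
drop 4:u onto floor
drop 5:e onto floor
drop 6:o onto floor
drop 7:e onto {5:e}
drop 8:e onto {7:e}
ground layer = {0:c, 4:u, 5:e, 6:o}
drop-orders for the pieces not yet dropped (sum over which currently-grounded one goes next):
  1 to go: {3} 1  {4} 1  {6} 1  {8} 1
  2 to go: {2,3} 1  {3,4} 2  {3,6} 2  {3,8} 2  {4,6} 2  {4,8} 2  {6,8} 2  {7,8} 1
  3 to go: {1,2,3} 1  {2,3,4} 3  {2,3,6} 3  {2,3,8} 3  {3,4,6} 6  {3,4,8} 6  {3,6,8} 6  {3,7,8} 3  {4,6,8} 6  {4,7,8} 3  {5,7,8} 1  {6,7,8} 3
  4 to go: {0,1,2,3} 1  {1,2,3,4} 4  {1,2,3,6} 4  {1,2,3,8} 4  {2,3,4,6} 12  {2,3,4,8} 12  {2,3,6,8} 12  {2,3,7,8} 6  {3,4,6,8} 24  {3,4,7,8} 12  {3,5,7,8} 4  {3,6,7,8} 12  {4,5,7,8} 4  {4,6,7,8} 12  {5,6,7,8} 4
  5 to go: {0,1,2,3,4} 5  {0,1,2,3,6} 5  {0,1,2,3,8} 5  {1,2,3,4,6} 20  {1,2,3,4,8} 20  {1,2,3,6,8} 20  {1,2,3,7,8} 10  {2,3,4,6,8} 60  {2,3,4,7,8} 30  {2,3,5,7,8} 10  {2,3,6,7,8} 30  {3,4,5,7,8} 20  {3,4,6,7,8} 60  {3,5,6,7,8} 20  {4,5,6,7,8} 20
  6 to go: {0,1,2,3,4,6} 30  {0,1,2,3,4,8} 30  {0,1,2,3,6,8} 30  {0,1,2,3,7,8} 15  {1,2,3,4,6,8} 120  {1,2,3,4,7,8} 60  {1,2,3,5,7,8} 20  {1,2,3,6,7,8} 60  {2,3,4,5,7,8} 60  {2,3,4,6,7,8} 180  {2,3,5,6,7,8} 60  {3,4,5,6,7,8} 120
  7 to go: {0,1,2,3,4,6,8} 210  {0,1,2,3,4,7,8} 105  {0,1,2,3,5,7,8} 35  {0,1,2,3,6,7,8} 105  {1,2,3,4,5,7,8} 140  {1,2,3,4,6,7,8} 420  {1,2,3,5,6,7,8} 140  {2,3,4,5,6,7,8} 420
  if 0:c drops first: 1120 orders
  if 4:u drops first: 280 orders
  if 5:e drops first: 840 orders
  if 6:o drops first: 280 orders
heap linearizations: 2520

2520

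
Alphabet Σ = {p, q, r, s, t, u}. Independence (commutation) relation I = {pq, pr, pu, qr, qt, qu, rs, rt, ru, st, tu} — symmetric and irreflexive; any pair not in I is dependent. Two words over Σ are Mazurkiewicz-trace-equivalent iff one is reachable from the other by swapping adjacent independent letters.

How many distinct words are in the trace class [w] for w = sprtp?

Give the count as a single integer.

piece 0:s — minimal
piece 1:p rests on {0:s}
piece 2:r — minimal
piece 3:t rests on {1:p}
piece 4:p rests on {3:t}
minimal pieces: {0:s, 2:r}
ways to finish when only these pieces remain (= sum over removing one remaining piece with nothing left below it):
  1 left: {2}→1  {4}→1
  2 left: {2,4}→2  {3,4}→1
  3 left: {1,3,4}→1  {2,3,4}→3
  placing 0:s first → 4 extensions
  placing 2:r first → 1 extensions
total linear extensions = 5

5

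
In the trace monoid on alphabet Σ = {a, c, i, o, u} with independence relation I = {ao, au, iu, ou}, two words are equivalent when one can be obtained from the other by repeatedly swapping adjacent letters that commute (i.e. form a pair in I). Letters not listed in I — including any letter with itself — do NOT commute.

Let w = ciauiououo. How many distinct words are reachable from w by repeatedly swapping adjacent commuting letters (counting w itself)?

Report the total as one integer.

#0=c has no predecessor
#1=i depends on [0:c]
#2=a depends on [1:i]
#3=u depends on [0:c]
#4=i depends on [2:a]
#5=o depends on [4:i]
#6=u depends on [3:u]
#7=o depends on [5:o]
#8=u depends on [6:u]
#9=o depends on [7:o]
sources: [0:c]
N(rest) = Σ N(rest − s) over sources s of rest; N(one piece) = 1:
  size 1 → [8]=1  [9]=1
  size 2 → [6,8]=1  [7,9]=1  [8,9]=2
  size 3 → [3,6,8]=1  [5,7,9]=1  [6,8,9]=3  [7,8,9]=3
  size 4 → [3,6,8,9]=4  [4,5,7,9]=1  [5,7,8,9]=4  [6,7,8,9]=6
  size 5 → [2,4,5,7,9]=1  [3,6,7,8,9]=10  [4,5,7,8,9]=5  [5,6,7,8,9]=10
  size 6 → [1,2,4,5,7,9]=1  [2,4,5,7,8,9]=6  [3,5,6,7,8,9]=20  [4,5,6,7,8,9]=15
  size 7 → [1,2,4,5,7,8,9]=7  [2,4,5,6,7,8,9]=21  [3,4,5,6,7,8,9]=35
  size 8 → [1,2,4,5,6,7,8,9]=28  [2,3,4,5,6,7,8,9]=56
  first=0(c) contributes 84

84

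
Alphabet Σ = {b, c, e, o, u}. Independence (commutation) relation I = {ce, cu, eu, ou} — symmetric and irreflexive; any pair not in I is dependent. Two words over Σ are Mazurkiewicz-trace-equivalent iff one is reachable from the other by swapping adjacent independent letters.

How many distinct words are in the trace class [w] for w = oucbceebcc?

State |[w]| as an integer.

0(o) covers ∅
1(u) covers ∅
2(c) covers 0:o
3(b) covers 1:u, 2:c
4(c) covers 3:b
5(e) covers 3:b
6(e) covers 5:e
7(b) covers 4:c, 6:e
8(c) covers 7:b
9(c) covers 8:c
floor of heap: 0:o, 1:u
completions by unplaced set U, small U first (add the entries for U minus each lowest piece of U):
  |U|=1: {9}:1
  |U|=2: {8,9}:1
  |U|=3: {7,8,9}:1
  |U|=4: {4,7,8,9}:1  {6,7,8,9}:1
  |U|=5: {4,6,7,8,9}:2  {5,6,7,8,9}:1
  |U|=6: {4,5,6,7,8,9}:3
  |U|=7: {3,4,5,6,7,8,9}:3
  |U|=8: {1,3,4,5,6,7,8,9}:3  {2,3,4,5,6,7,8,9}:3
  start at 0(o): 6
  start at 1(u): 3
sum over floor = 9

9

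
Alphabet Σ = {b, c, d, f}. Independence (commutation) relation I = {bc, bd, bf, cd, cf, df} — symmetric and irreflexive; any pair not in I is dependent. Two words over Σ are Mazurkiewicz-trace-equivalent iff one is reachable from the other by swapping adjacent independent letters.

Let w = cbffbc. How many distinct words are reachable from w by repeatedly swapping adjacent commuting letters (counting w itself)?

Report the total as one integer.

drop 0:c onto floor
drop 1:b onto floor
drop 2:f onto floor
drop 3:f onto {2:f}
drop 4:b onto {1:b}
drop 5:c onto {0:c}
ground layer = {0:c, 1:b, 2:f}
drop-orders for the pieces not yet dropped (sum over which currently-grounded one goes next):
  1 to go: {3} 1  {4} 1  {5} 1
  2 to go: {0,5} 1  {1,4} 1  {2,3} 1  {3,4} 2  {3,5} 2  {4,5} 2
  3 to go: {0,3,5} 3  {0,4,5} 3  {1,3,4} 3  {1,4,5} 3  {2,3,4} 3  {2,3,5} 3  {3,4,5} 6
  4 to go: {0,1,4,5} 6  {0,2,3,5} 6  {0,3,4,5} 12  {1,2,3,4} 6  {1,3,4,5} 12  {2,3,4,5} 12
  if 0:c drops first: 30 orders
  if 1:b drops first: 30 orders
  if 2:f drops first: 30 orders
heap linearizations: 90

90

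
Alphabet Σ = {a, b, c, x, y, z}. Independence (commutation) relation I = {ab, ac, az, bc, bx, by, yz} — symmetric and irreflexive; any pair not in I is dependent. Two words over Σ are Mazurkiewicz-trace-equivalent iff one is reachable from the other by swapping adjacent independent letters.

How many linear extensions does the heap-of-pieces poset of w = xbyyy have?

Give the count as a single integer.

5

0(x) covers ∅
1(b) covers ∅
2(y) covers 0:x
3(y) covers 2:y
4(y) covers 3:y
floor of heap: 0:x, 1:b
completions by unplaced set U, small U first (add the entries for U minus each lowest piece of U):
  |U|=1: {1}:1  {4}:1
  |U|=2: {1,4}:2  {3,4}:1
  |U|=3: {1,3,4}:3  {2,3,4}:1
  start at 0(x): 4
  start at 1(b): 1
sum over floor = 5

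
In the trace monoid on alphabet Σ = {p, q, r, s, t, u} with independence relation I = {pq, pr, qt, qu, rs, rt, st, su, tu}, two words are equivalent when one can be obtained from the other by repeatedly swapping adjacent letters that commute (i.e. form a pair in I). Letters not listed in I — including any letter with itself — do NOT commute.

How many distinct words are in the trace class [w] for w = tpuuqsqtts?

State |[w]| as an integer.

piece 0:t — minimal
piece 1:p rests on {0:t}
piece 2:u rests on {1:p}
piece 3:u rests on {2:u}
piece 4:q — minimal
piece 5:s rests on {1:p, 4:q}
piece 6:q rests on {5:s}
piece 7:t rests on {1:p}
piece 8:t rests on {7:t}
piece 9:s rests on {6:q}
minimal pieces: {0:t, 4:q}
ways to finish when only these pieces remain (= sum over removing one remaining piece with nothing left below it):
  1 left: {3}→1  {8}→1  {9}→1
  2 left: {2,3}→1  {3,8}→2  {3,9}→2  {6,9}→1  {7,8}→1  {8,9}→2
  3 left: {2,3,8}→3  {2,3,9}→3  {3,6,9}→3  {3,7,8}→3  {3,8,9}→6  {5,6,9}→1  {6,8,9}→3  {7,8,9}→3
  4 left: {2,3,6,9}→6  {2,3,7,8}→6  {2,3,8,9}→12  {3,5,6,9}→4  {3,6,8,9}→12  {3,7,8,9}→12  {4,5,6,9}→1  {5,6,8,9}→4  {6,7,8,9}→6
  5 left: {2,3,5,6,9}→10  {2,3,6,8,9}→30  {2,3,7,8,9}→30  {3,4,5,6,9}→5  {3,5,6,8,9}→20  {3,6,7,8,9}→30  {4,5,6,8,9}→5  {5,6,7,8,9}→10
  6 left: {2,3,4,5,6,9}→15  {2,3,5,6,8,9}→60  {2,3,6,7,8,9}→90  {3,4,5,6,8,9}→30  {3,5,6,7,8,9}→60  {4,5,6,7,8,9}→15
  7 left: {2,3,4,5,6,8,9}→105  {2,3,5,6,7,8,9}→210  {3,4,5,6,7,8,9}→105
  8 left: {1,2,3,5,6,7,8,9}→210  {2,3,4,5,6,7,8,9}→420
  placing 0:t first → 630 extensions
  placing 4:q first → 210 extensions
total linear extensions = 840

840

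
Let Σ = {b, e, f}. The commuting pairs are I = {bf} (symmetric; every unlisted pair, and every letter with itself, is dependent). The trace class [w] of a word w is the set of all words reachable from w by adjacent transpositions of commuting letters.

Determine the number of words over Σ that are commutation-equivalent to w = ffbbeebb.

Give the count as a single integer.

6

0(f) covers ∅
1(f) covers 0:f
2(b) covers ∅
3(b) covers 2:b
4(e) covers 1:f, 3:b
5(e) covers 4:e
6(b) covers 5:e
7(b) covers 6:b
floor of heap: 0:f, 2:b
completions by unplaced set U, small U first (add the entries for U minus each lowest piece of U):
  |U|=1: {7}:1
  |U|=2: {6,7}:1
  |U|=3: {5,6,7}:1
  |U|=4: {4,5,6,7}:1
  |U|=5: {1,4,5,6,7}:1  {3,4,5,6,7}:1
  |U|=6: {0,1,4,5,6,7}:1  {1,3,4,5,6,7}:2  {2,3,4,5,6,7}:1
  start at 0(f): 3
  start at 2(b): 3
sum over floor = 6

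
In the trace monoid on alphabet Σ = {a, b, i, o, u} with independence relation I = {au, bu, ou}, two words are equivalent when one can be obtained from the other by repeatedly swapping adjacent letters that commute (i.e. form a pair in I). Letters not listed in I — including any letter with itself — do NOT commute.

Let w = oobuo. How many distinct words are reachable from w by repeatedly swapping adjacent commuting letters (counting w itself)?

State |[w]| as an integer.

5

drop 0:o onto floor
drop 1:o onto {0:o}
drop 2:b onto {1:o}
drop 3:u onto floor
drop 4:o onto {2:b}
ground layer = {0:o, 3:u}
drop-orders for the pieces not yet dropped (sum over which currently-grounded one goes next):
  1 to go: {3} 1  {4} 1
  2 to go: {2,4} 1  {3,4} 2
  3 to go: {1,2,4} 1  {2,3,4} 3
  if 0:o drops first: 4 orders
  if 3:u drops first: 1 orders
heap linearizations: 5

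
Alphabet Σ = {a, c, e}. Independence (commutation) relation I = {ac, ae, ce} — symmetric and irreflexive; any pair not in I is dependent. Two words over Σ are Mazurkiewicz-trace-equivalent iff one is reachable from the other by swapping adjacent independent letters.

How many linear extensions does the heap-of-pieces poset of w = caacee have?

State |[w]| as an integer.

#0=c has no predecessor
#1=a has no predecessor
#2=a depends on [1:a]
#3=c depends on [0:c]
#4=e has no predecessor
#5=e depends on [4:e]
sources: [0:c, 1:a, 4:e]
N(rest) = Σ N(rest − s) over sources s of rest; N(one piece) = 1:
  size 1 → [2]=1  [3]=1  [5]=1
  size 2 → [0,3]=1  [1,2]=1  [2,3]=2  [2,5]=2  [3,5]=2  [4,5]=1
  size 3 → [0,2,3]=3  [0,3,5]=3  [1,2,3]=3  [1,2,5]=3  [2,3,5]=6  [2,4,5]=3  [3,4,5]=3
  size 4 → [0,1,2,3]=6  [0,2,3,5]=12  [0,3,4,5]=6  [1,2,3,5]=12  [1,2,4,5]=6  [2,3,4,5]=12
  first=0(c) contributes 30
  first=1(a) contributes 30
  first=4(e) contributes 30
|[w]| = 90

90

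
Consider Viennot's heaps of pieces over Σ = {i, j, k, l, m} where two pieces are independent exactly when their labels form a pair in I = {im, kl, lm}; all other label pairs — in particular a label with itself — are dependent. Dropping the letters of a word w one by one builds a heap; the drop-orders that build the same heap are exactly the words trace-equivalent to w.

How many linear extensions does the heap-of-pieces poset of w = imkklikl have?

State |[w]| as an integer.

14

#0=i has no predecessor
#1=m has no predecessor
#2=k depends on [0:i, 1:m]
#3=k depends on [2:k]
#4=l depends on [0:i]
#5=i depends on [3:k, 4:l]
#6=k depends on [5:i]
#7=l depends on [5:i]
sources: [0:i, 1:m]
N(rest) = Σ N(rest − s) over sources s of rest; N(one piece) = 1:
  size 1 → [6]=1  [7]=1
  size 2 → [6,7]=2
  size 3 → [5,6,7]=2
  size 4 → [3,5,6,7]=2  [4,5,6,7]=2
  size 5 → [2,3,5,6,7]=2  [3,4,5,6,7]=4
  size 6 → [1,2,3,5,6,7]=2  [2,3,4,5,6,7]=6
  first=0(i) contributes 8
  first=1(m) contributes 6
|[w]| = 14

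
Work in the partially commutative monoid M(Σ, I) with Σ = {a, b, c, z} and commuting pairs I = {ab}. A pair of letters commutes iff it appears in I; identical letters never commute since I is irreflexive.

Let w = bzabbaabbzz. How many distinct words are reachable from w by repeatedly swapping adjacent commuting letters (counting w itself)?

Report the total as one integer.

35

piece 0:b — minimal
piece 1:z rests on {0:b}
piece 2:a rests on {1:z}
piece 3:b rests on {1:z}
piece 4:b rests on {3:b}
piece 5:a rests on {2:a}
piece 6:a rests on {5:a}
piece 7:b rests on {4:b}
piece 8:b rests on {7:b}
piece 9:z rests on {6:a, 8:b}
piece 10:z rests on {9:z}
minimal pieces: {0:b}
ways to finish when only these pieces remain (= sum over removing one remaining piece with nothing left below it):
  1 left: {10}→1
  2 left: {9,10}→1
  3 left: {6,9,10}→1  {8,9,10}→1
  4 left: {5,6,9,10}→1  {6,8,9,10}→2  {7,8,9,10}→1
  5 left: {2,5,6,9,10}→1  {4,7,8,9,10}→1  {5,6,8,9,10}→3  {6,7,8,9,10}→3
  6 left: {2,5,6,8,9,10}→4  {3,4,7,8,9,10}→1  {4,6,7,8,9,10}→4  {5,6,7,8,9,10}→6
  7 left: {2,5,6,7,8,9,10}→10  {3,4,6,7,8,9,10}→5  {4,5,6,7,8,9,10}→10
  8 left: {2,4,5,6,7,8,9,10}→20  {3,4,5,6,7,8,9,10}→15
  9 left: {2,3,4,5,6,7,8,9,10}→35
  placing 0:b first → 35 extensions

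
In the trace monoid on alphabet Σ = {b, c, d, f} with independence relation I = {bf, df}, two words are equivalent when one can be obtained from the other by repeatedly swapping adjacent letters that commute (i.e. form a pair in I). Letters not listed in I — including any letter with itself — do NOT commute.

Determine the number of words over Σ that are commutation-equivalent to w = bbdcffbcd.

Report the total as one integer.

3

piece 0:b — minimal
piece 1:b rests on {0:b}
piece 2:d rests on {1:b}
piece 3:c rests on {2:d}
piece 4:f rests on {3:c}
piece 5:f rests on {4:f}
piece 6:b rests on {3:c}
piece 7:c rests on {5:f, 6:b}
piece 8:d rests on {7:c}
minimal pieces: {0:b}
ways to finish when only these pieces remain (= sum over removing one remaining piece with nothing left below it):
  1 left: {8}→1
  2 left: {7,8}→1
  3 left: {5,7,8}→1  {6,7,8}→1
  4 left: {4,5,7,8}→1  {5,6,7,8}→2
  5 left: {4,5,6,7,8}→3
  6 left: {3,4,5,6,7,8}→3
  7 left: {2,3,4,5,6,7,8}→3
  placing 0:b first → 3 extensions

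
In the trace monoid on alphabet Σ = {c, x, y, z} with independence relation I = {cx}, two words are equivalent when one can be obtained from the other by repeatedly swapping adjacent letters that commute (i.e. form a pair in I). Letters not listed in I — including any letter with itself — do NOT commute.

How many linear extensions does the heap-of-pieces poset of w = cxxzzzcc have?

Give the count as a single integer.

drop 0:c onto floor
drop 1:x onto floor
drop 2:x onto {1:x}
drop 3:z onto {0:c, 2:x}
drop 4:z onto {3:z}
drop 5:z onto {4:z}
drop 6:c onto {5:z}
drop 7:c onto {6:c}
ground layer = {0:c, 1:x}
drop-orders for the pieces not yet dropped (sum over which currently-grounded one goes next):
  1 to go: {7} 1
  2 to go: {6,7} 1
  3 to go: {5,6,7} 1
  4 to go: {4,5,6,7} 1
  5 to go: {3,4,5,6,7} 1
  6 to go: {0,3,4,5,6,7} 1  {2,3,4,5,6,7} 1
  if 0:c drops first: 1 orders
  if 1:x drops first: 2 orders
heap linearizations: 3

3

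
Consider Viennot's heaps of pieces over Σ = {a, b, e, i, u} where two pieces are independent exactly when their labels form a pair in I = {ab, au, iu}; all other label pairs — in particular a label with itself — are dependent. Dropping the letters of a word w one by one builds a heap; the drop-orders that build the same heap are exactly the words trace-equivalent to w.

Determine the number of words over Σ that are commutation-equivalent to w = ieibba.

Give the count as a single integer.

drop 0:i onto floor
drop 1:e onto {0:i}
drop 2:i onto {1:e}
drop 3:b onto {2:i}
drop 4:b onto {3:b}
drop 5:a onto {2:i}
ground layer = {0:i}
drop-orders for the pieces not yet dropped (sum over which currently-grounded one goes next):
  1 to go: {4} 1  {5} 1
  2 to go: {3,4} 1  {4,5} 2
  3 to go: {3,4,5} 3
  4 to go: {2,3,4,5} 3
  if 0:i drops first: 3 orders

3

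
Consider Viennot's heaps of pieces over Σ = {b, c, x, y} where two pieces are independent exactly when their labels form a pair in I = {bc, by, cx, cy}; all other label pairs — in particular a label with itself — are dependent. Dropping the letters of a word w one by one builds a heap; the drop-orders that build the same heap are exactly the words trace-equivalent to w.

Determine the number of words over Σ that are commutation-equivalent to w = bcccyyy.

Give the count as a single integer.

#0=b has no predecessor
#1=c has no predecessor
#2=c depends on [1:c]
#3=c depends on [2:c]
#4=y has no predecessor
#5=y depends on [4:y]
#6=y depends on [5:y]
sources: [0:b, 1:c, 4:y]
N(rest) = Σ N(rest − s) over sources s of rest; N(one piece) = 1:
  size 1 → [0]=1  [3]=1  [6]=1
  size 2 → [0,3]=2  [0,6]=2  [2,3]=1  [3,6]=2  [5,6]=1
  size 3 → [0,2,3]=3  [0,3,6]=6  [0,5,6]=3  [1,2,3]=1  [2,3,6]=3  [3,5,6]=3  [4,5,6]=1
  size 4 → [0,1,2,3]=4  [0,2,3,6]=12  [0,3,5,6]=12  [0,4,5,6]=4  [1,2,3,6]=4  [2,3,5,6]=6  [3,4,5,6]=4
  size 5 → [0,1,2,3,6]=20  [0,2,3,5,6]=30  [0,3,4,5,6]=20  [1,2,3,5,6]=10  [2,3,4,5,6]=10
  first=0(b) contributes 20
  first=1(c) contributes 60
  first=4(y) contributes 60
|[w]| = 140

140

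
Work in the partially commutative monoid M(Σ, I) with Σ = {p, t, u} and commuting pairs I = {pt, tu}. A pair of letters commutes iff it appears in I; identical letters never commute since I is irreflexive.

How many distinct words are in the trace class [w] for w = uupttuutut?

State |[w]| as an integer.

210

#0=u has no predecessor
#1=u depends on [0:u]
#2=p depends on [1:u]
#3=t has no predecessor
#4=t depends on [3:t]
#5=u depends on [2:p]
#6=u depends on [5:u]
#7=t depends on [4:t]
#8=u depends on [6:u]
#9=t depends on [7:t]
sources: [0:u, 3:t]
N(rest) = Σ N(rest − s) over sources s of rest; N(one piece) = 1:
  size 1 → [8]=1  [9]=1
  size 2 → [6,8]=1  [7,9]=1  [8,9]=2
  size 3 → [4,7,9]=1  [5,6,8]=1  [6,8,9]=3  [7,8,9]=3
  size 4 → [2,5,6,8]=1  [3,4,7,9]=1  [4,7,8,9]=4  [5,6,8,9]=4  [6,7,8,9]=6
  size 5 → [1,2,5,6,8]=1  [2,5,6,8,9]=5  [3,4,7,8,9]=5  [4,6,7,8,9]=10  [5,6,7,8,9]=10
  size 6 → [0,1,2,5,6,8]=1  [1,2,5,6,8,9]=6  [2,5,6,7,8,9]=15  [3,4,6,7,8,9]=15  [4,5,6,7,8,9]=20
  size 7 → [0,1,2,5,6,8,9]=7  [1,2,5,6,7,8,9]=21  [2,4,5,6,7,8,9]=35  [3,4,5,6,7,8,9]=35
  size 8 → [0,1,2,5,6,7,8,9]=28  [1,2,4,5,6,7,8,9]=56  [2,3,4,5,6,7,8,9]=70
  first=0(u) contributes 126
  first=3(t) contributes 84
|[w]| = 210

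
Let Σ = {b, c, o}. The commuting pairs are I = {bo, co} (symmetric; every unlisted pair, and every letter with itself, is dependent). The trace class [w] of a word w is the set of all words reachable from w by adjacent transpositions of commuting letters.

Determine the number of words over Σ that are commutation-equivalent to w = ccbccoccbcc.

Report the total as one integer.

piece 0:c — minimal
piece 1:c rests on {0:c}
piece 2:b rests on {1:c}
piece 3:c rests on {2:b}
piece 4:c rests on {3:c}
piece 5:o — minimal
piece 6:c rests on {4:c}
piece 7:c rests on {6:c}
piece 8:b rests on {7:c}
piece 9:c rests on {8:b}
piece 10:c rests on {9:c}
minimal pieces: {0:c, 5:o}
ways to finish when only these pieces remain (= sum over removing one remaining piece with nothing left below it):
  1 left: {5}→1  {10}→1
  2 left: {5,10}→2  {9,10}→1
  3 left: {5,9,10}→3  {8,9,10}→1
  4 left: {5,8,9,10}→4  {7,8,9,10}→1
  5 left: {5,7,8,9,10}→5  {6,7,8,9,10}→1
  6 left: {4,6,7,8,9,10}→1  {5,6,7,8,9,10}→6
  7 left: {3,4,6,7,8,9,10}→1  {4,5,6,7,8,9,10}→7
  8 left: {2,3,4,6,7,8,9,10}→1  {3,4,5,6,7,8,9,10}→8
  9 left: {1,2,3,4,6,7,8,9,10}→1  {2,3,4,5,6,7,8,9,10}→9
  placing 0:c first → 10 extensions
  placing 5:o first → 1 extensions
total linear extensions = 11

11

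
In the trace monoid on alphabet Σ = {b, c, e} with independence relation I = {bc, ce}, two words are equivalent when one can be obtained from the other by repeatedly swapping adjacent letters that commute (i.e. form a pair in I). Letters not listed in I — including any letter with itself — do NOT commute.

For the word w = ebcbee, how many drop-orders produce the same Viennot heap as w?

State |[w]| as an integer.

6

drop 0:e onto floor
drop 1:b onto {0:e}
drop 2:c onto floor
drop 3:b onto {1:b}
drop 4:e onto {3:b}
drop 5:e onto {4:e}
ground layer = {0:e, 2:c}
drop-orders for the pieces not yet dropped (sum over which currently-grounded one goes next):
  1 to go: {2} 1  {5} 1
  2 to go: {2,5} 2  {4,5} 1
  3 to go: {2,4,5} 3  {3,4,5} 1
  4 to go: {1,3,4,5} 1  {2,3,4,5} 4
  if 0:e drops first: 5 orders
  if 2:c drops first: 1 orders
heap linearizations: 6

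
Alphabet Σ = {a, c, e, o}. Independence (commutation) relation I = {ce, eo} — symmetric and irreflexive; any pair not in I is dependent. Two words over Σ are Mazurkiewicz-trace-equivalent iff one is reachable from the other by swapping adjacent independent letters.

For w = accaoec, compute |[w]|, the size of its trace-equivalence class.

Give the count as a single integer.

#0=a has no predecessor
#1=c depends on [0:a]
#2=c depends on [1:c]
#3=a depends on [2:c]
#4=o depends on [3:a]
#5=e depends on [3:a]
#6=c depends on [4:o]
sources: [0:a]
N(rest) = Σ N(rest − s) over sources s of rest; N(one piece) = 1:
  size 1 → [5]=1  [6]=1
  size 2 → [4,6]=1  [5,6]=2
  size 3 → [4,5,6]=3
  size 4 → [3,4,5,6]=3
  size 5 → [2,3,4,5,6]=3
  first=0(a) contributes 3

3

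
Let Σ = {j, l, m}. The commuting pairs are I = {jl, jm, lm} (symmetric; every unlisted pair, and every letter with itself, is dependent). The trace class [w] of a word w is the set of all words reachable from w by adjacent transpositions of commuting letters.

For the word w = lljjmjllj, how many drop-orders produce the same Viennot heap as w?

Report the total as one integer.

#0=l has no predecessor
#1=l depends on [0:l]
#2=j has no predecessor
#3=j depends on [2:j]
#4=m has no predecessor
#5=j depends on [3:j]
#6=l depends on [1:l]
#7=l depends on [6:l]
#8=j depends on [5:j]
sources: [0:l, 2:j, 4:m]
N(rest) = Σ N(rest − s) over sources s of rest; N(one piece) = 1:
  size 1 → [4]=1  [7]=1  [8]=1
  size 2 → [4,7]=2  [4,8]=2  [5,8]=1  [6,7]=1  [7,8]=2
  size 3 → [1,6,7]=1  [3,5,8]=1  [4,5,8]=3  [4,6,7]=3  [4,7,8]=6  [5,7,8]=3  [6,7,8]=3
  size 4 → [0,1,6,7]=1  [1,4,6,7]=4  [1,6,7,8]=4  [2,3,5,8]=1  [3,4,5,8]=4  [3,5,7,8]=4  [4,5,7,8]=12  [4,6,7,8]=12  [5,6,7,8]=6
  size 5 → [0,1,4,6,7]=5  [0,1,6,7,8]=5  [1,4,6,7,8]=20  [1,5,6,7,8]=10  [2,3,4,5,8]=5  [2,3,5,7,8]=5  [3,4,5,7,8]=20  [3,5,6,7,8]=10  [4,5,6,7,8]=30
  size 6 → [0,1,4,6,7,8]=30  [0,1,5,6,7,8]=15  [1,3,5,6,7,8]=20  [1,4,5,6,7,8]=60  [2,3,4,5,7,8]=30  [2,3,5,6,7,8]=15  [3,4,5,6,7,8]=60
  size 7 → [0,1,3,5,6,7,8]=35  [0,1,4,5,6,7,8]=105  [1,2,3,5,6,7,8]=35  [1,3,4,5,6,7,8]=140  [2,3,4,5,6,7,8]=105
  first=0(l) contributes 280
  first=2(j) contributes 280
  first=4(m) contributes 70
|[w]| = 630

630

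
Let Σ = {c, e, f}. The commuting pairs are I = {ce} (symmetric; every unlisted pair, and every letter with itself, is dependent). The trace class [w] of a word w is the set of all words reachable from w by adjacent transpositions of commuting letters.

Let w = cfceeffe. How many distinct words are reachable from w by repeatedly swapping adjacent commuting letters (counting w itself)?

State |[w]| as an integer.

3

0(c) covers ∅
1(f) covers 0:c
2(c) covers 1:f
3(e) covers 1:f
4(e) covers 3:e
5(f) covers 2:c, 4:e
6(f) covers 5:f
7(e) covers 6:f
floor of heap: 0:c
completions by unplaced set U, small U first (add the entries for U minus each lowest piece of U):
  |U|=1: {7}:1
  |U|=2: {6,7}:1
  |U|=3: {5,6,7}:1
  |U|=4: {2,5,6,7}:1  {4,5,6,7}:1
  |U|=5: {2,4,5,6,7}:2  {3,4,5,6,7}:1
  |U|=6: {2,3,4,5,6,7}:3
  start at 0(c): 3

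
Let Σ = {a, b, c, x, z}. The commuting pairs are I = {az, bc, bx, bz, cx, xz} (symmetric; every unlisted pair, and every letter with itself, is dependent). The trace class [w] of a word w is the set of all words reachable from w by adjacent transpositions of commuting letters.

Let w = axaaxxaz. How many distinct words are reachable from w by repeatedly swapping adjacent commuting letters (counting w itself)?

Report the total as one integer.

drop 0:a onto floor
drop 1:x onto {0:a}
drop 2:a onto {1:x}
drop 3:a onto {2:a}
drop 4:x onto {3:a}
drop 5:x onto {4:x}
drop 6:a onto {5:x}
drop 7:z onto floor
ground layer = {0:a, 7:z}
drop-orders for the pieces not yet dropped (sum over which currently-grounded one goes next):
  1 to go: {6} 1  {7} 1
  2 to go: {5,6} 1  {6,7} 2
  3 to go: {4,5,6} 1  {5,6,7} 3
  4 to go: {3,4,5,6} 1  {4,5,6,7} 4
  5 to go: {2,3,4,5,6} 1  {3,4,5,6,7} 5
  6 to go: {1,2,3,4,5,6} 1  {2,3,4,5,6,7} 6
  if 0:a drops first: 7 orders
  if 7:z drops first: 1 orders
heap linearizations: 8

8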